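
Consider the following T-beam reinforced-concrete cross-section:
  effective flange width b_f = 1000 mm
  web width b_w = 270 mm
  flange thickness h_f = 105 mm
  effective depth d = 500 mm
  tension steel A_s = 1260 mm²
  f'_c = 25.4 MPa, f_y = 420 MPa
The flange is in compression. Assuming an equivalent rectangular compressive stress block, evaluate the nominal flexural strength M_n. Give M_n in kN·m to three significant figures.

Tension: T = A_s f_y = 1260 × 420 = 529200 N.
Try a within the flange: a = T/(0.85 f'_c b_f) = 529200/(0.85 × 25.4 × 1000) = 24.51 mm.
Since a = 24.51 ≤ h_f = 105 mm, the stress block lies entirely in the flange; analyse as a rectangular beam of width b_f.
M_n = T(d − a/2) = 529200 × (500 − 12.255) = 258.11 × 10⁶ N·mm.
M_n = 258.11 kN·m.

M_n ≈ 258 kN·m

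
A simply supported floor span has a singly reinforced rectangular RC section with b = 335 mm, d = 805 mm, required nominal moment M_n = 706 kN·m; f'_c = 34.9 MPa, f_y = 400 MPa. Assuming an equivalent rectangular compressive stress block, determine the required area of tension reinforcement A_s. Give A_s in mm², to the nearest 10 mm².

A_s ≈ 2330 mm²

With M_n = 0.85 f'_c a b (d − a/2), solve the quadratic for a:
a = d − √(d² − 2M_n/(0.85 f'_c b)) = 805 − √(805² − 2 × 706×10⁶/(0.85 × 34.9 × 335)) = 93.70 mm.
A_s = 0.85 f'_c a b / f_y = 0.85 × 34.9 × 93.70 × 335 / 400 = 2327.9 mm².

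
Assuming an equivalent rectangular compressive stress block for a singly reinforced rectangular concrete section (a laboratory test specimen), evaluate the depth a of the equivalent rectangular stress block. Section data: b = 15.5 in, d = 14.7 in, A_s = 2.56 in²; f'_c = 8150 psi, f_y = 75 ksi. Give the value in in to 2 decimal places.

a ≈ 1.79 in

T = A_s f_y = 2.56 × 75 = 192 kips.
a = T/(0.85 f'_c b) = 192/(0.85 × 8.15 × 15.5) = 1.79 in.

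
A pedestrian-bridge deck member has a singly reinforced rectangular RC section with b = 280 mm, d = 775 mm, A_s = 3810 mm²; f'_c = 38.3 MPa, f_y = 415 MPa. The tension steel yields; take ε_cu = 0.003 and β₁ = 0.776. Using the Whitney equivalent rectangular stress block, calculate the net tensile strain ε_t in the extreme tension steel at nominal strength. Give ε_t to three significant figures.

a = A_s f_y/(0.85 f'_c b) = 173.46 mm.
β₁ = 0.776, so c = a/β₁ = 173.46/0.776 = 223.53 mm.
From the linear strain diagram with ε_cu = 0.003: ε_t = 0.003 (d − c)/c = 0.003 × (775 − 223.53)/223.53 = 0.00740.
Since ε_t ≥ 0.005, the section is tension-controlled.

ε_t ≈ 0.00740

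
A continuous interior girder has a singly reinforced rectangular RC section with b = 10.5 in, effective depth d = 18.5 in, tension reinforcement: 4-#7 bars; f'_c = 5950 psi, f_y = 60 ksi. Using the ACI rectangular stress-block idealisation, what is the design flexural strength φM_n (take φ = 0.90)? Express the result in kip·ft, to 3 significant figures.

φM_n ≈ 185 kip·ft

A_s = 4 × 0.6 = 2.4 in².
T = A_s f_y = 2.4 × 60 = 144 kips.
a = T/(0.85 f'_c b) = 144/(0.85 × 5.95 × 10.5) = 2.712 in.
M_n = T(d − a/2) = 144 × (18.5 − 1.356) = 2468.7 kip·in = 2468.7/12 = 205.73 kip·ft.
φM_n = 0.90 × 205.73 = 185.16 kip·ft.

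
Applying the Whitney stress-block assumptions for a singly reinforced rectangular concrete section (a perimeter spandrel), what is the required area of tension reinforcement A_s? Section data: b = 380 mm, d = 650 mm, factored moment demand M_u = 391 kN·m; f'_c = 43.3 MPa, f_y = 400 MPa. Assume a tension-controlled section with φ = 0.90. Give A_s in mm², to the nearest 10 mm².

M_n = M_u/φ = 391/0.90 = 434.444 kN·m.
With M_n = 0.85 f'_c a b (d − a/2), solve the quadratic for a:
a = d − √(d² − 2M_n/(0.85 f'_c b)) = 650 − √(650² − 2 × 434.444×10⁶/(0.85 × 43.3 × 380)) = 49.69 mm.
A_s = 0.85 f'_c a b / f_y = 0.85 × 43.3 × 49.69 × 380 / 400 = 1737.4 mm².

A_s ≈ 1740 mm²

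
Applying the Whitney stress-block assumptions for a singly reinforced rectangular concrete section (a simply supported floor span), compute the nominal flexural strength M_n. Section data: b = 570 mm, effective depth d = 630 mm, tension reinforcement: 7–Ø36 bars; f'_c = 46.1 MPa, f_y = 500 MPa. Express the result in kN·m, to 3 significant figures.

A_s = 7 × 1018 = 7126 mm².
T = A_s f_y = 7126 × 500 = 3563000 N = 3563 kN.
From C = T: a = T/(0.85 f'_c b) = 3563000/(0.85 × 46.1 × 570) = 159.52 mm.
M_n = T(d − a/2) = 3563 kN × (630 − 79.76) mm = 1960.51 kN·m.

M_n ≈ 1960 kN·m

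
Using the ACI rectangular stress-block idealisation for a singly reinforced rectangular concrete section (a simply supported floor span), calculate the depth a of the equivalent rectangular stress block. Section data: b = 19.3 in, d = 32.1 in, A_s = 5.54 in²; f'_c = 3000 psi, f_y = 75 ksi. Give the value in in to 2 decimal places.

T = A_s f_y = 5.54 × 75 = 415.5 kips.
a = T/(0.85 f'_c b) = 415.5/(0.85 × 3 × 19.3) = 8.44 in.

a ≈ 8.44 in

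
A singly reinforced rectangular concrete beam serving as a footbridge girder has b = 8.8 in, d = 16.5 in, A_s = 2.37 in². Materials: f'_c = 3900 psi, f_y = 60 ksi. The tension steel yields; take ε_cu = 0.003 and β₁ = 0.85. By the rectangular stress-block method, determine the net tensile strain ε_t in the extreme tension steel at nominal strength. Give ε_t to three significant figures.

ε_t ≈ 0.00563

a = A_s f_y/(0.85 f'_c b) = 4.875 in.
β₁ = 0.85, so c = a/β₁ = 4.875/0.85 = 5.735 in.
From the linear strain diagram with ε_cu = 0.003: ε_t = 0.003 (d − c)/c = 0.003 × (16.5 − 5.735)/5.735 = 0.00563.
Since ε_t ≥ 0.005, the section is tension-controlled.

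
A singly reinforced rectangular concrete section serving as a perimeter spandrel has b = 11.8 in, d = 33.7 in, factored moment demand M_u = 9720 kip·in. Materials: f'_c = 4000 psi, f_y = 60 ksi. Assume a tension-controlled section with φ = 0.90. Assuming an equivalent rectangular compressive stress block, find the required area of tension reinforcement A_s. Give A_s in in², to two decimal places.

A_s ≈ 6.19 in²

M_n = M_u/φ = 9720/0.90 = 10800 kip·in.
From M_n = 0.85 f'_c a b (d − a/2):
a = d − √(d² − 2M_n/(0.85 f'_c b)) = 33.7 − √(33.7² − 2 × 10800/(0.85 × 4 × 11.8)) = 9.260 in.
A_s = 0.85 f'_c a b / f_y = 0.85 × 4 × 9.260 × 11.8 / 60 = 6.192 in².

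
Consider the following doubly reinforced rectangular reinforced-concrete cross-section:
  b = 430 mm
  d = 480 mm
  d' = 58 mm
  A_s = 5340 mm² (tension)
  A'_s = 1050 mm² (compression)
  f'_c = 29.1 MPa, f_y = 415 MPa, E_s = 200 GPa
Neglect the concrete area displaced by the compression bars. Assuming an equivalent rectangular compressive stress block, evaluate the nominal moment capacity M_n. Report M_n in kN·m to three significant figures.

M_n ≈ 889 kN·m

Assume both tension and compression steel yield.
Net tension couple steel: A_s − A'_s = 4290 mm².
a = (A_s − A'_s) f_y / (0.85 f'_c b) = 1780350/(0.85 × 29.1 × 430) = 167.39 mm.
c = a/β₁ = 167.39/0.842 = 198.80 mm; ε'_s = 0.003(c − d')/c = 0.0021 ≥ f_y/E_s = 0.0021, so compression steel does yield.
M_n = (A_s − A'_s) f_y (d − a/2) + A'_s f_y (d − d') = [1780350 × (480 − 83.695) + 435750 × (480 − 58)] × 10⁻⁶ = 705.56 + 183.89 = 889.45 kN·m.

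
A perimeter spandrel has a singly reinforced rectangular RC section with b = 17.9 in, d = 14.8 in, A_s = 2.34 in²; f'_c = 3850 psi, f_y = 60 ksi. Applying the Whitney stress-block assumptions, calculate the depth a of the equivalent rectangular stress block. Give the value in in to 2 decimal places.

a ≈ 2.40 in

T = A_s f_y = 2.34 × 60 = 140.4 kips.
a = T/(0.85 f'_c b) = 140.4/(0.85 × 3.85 × 17.9) = 2.40 in.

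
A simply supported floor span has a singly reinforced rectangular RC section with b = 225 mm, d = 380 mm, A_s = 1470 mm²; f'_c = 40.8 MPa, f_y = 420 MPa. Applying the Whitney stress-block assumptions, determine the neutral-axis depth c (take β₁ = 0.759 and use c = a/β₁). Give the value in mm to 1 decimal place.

c ≈ 104.2 mm

T = A_s f_y = 1470 × 420 = 617400 N = 617.4 kN.
Setting C = 0.85 f'_c a b equal to T: a = 617400/(0.85 × 40.8 × 225) = 79.123 mm.
With β₁ = 0.759, c = a/β₁ = 79.123/0.759 = 104.2 mm.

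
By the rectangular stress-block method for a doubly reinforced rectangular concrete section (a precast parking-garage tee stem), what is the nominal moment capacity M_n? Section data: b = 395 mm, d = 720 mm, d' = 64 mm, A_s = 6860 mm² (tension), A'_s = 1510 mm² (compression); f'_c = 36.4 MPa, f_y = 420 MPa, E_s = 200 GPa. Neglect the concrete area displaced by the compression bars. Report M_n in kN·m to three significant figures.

M_n ≈ 1830 kN·m

Assume both tension and compression steel yield.
Net tension couple steel: A_s − A'_s = 5350 mm².
a = (A_s − A'_s) f_y / (0.85 f'_c b) = 2247000/(0.85 × 36.4 × 395) = 183.86 mm.
c = a/β₁ = 183.86/0.79 = 232.73 mm; ε'_s = 0.003(c − d')/c = 0.0022 ≥ f_y/E_s = 0.0021, so compression steel does yield.
M_n = (A_s − A'_s) f_y (d − a/2) + A'_s f_y (d − d') = [2247000 × (720 − 91.93) + 634200 × (720 − 64)] × 10⁻⁶ = 1411.27 + 416.04 = 1827.31 kN·m.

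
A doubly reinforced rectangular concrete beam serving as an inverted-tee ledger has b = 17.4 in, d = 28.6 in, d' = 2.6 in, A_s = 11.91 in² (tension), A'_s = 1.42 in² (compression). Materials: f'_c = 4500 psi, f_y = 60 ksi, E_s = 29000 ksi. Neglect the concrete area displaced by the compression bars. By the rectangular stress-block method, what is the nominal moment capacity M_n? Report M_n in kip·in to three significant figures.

M_n ≈ 17200 kip·in

Assume both steels yield.
a = (A_s − A'_s) f_y/(0.85 f'_c b) = (11.91 − 1.42) × 60/(0.85 × 4.5 × 17.4) = 9.457 in.
c = a/β₁ = 9.457/0.825 = 11.463 in; ε'_s = 0.003(c − d')/c = 0.0023 ≥ ε_y = 0.0021, so the compression steel yields.
M_n = (A_s − A'_s) f_y (d − a/2) + A'_s f_y (d − d') = 629.4 × (28.6 − 4.7285) + 85.2 × (28.6 − 2.6) = 15024.7 + 2215.2 = 17239.9 kip·in.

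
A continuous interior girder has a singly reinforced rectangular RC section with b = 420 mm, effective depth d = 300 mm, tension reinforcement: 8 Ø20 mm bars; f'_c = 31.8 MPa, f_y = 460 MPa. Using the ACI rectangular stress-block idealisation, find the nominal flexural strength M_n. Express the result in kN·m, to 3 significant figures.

A_s = 8 × 314 = 2512 mm².
T = A_s f_y = 2512 × 460 = 1155520 N = 1155.52 kN.
From C = T: a = T/(0.85 f'_c b) = 1155520/(0.85 × 31.8 × 420) = 101.78 mm.
M_n = T(d − a/2) = 1155.52 kN × (300 − 50.89) mm = 287.85 kN·m.

M_n ≈ 288 kN·m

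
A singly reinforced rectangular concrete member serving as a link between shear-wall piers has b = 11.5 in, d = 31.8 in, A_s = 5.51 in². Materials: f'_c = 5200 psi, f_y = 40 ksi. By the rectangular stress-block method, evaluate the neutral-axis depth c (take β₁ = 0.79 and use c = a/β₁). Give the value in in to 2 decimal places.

T = A_s f_y = 5.51 × 40 = 220.4 kips.
a = T/(0.85 f'_c b) = 220.4/(0.85 × 5.2 × 11.5) = 4.3360 in.
With β₁ = 0.79, c = a/β₁ = 4.3360/0.79 = 5.49 in.

c ≈ 5.49 in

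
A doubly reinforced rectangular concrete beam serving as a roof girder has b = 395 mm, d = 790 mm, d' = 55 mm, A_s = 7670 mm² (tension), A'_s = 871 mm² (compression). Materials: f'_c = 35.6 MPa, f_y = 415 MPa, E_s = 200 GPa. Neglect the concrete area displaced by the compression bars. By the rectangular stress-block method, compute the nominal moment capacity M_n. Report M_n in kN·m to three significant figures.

M_n ≈ 2160 kN·m

Assume both tension and compression steel yield.
Net tension couple steel: A_s − A'_s = 6799 mm².
a = (A_s − A'_s) f_y / (0.85 f'_c b) = 2821585/(0.85 × 35.6 × 395) = 236.06 mm.
c = a/β₁ = 236.06/0.796 = 296.56 mm; ε'_s = 0.003(c − d')/c = 0.0024 ≥ f_y/E_s = 0.0021, so compression steel does yield.
M_n = (A_s − A'_s) f_y (d − a/2) + A'_s f_y (d − d') = [2821585 × (790 − 118.03) + 361465 × (790 − 55)] × 10⁻⁶ = 1896.02 + 265.68 = 2161.70 kN·m.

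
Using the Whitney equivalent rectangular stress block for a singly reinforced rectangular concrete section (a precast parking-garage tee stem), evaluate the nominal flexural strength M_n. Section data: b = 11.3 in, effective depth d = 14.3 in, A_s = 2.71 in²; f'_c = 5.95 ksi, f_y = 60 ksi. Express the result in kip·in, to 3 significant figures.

M_n ≈ 2090 kip·in

T = A_s f_y = 2.71 × 60 = 162.6 kips.
a = T/(0.85 f'_c b) = 162.6/(0.85 × 5.95 × 11.3) = 2.845 in.
M_n = T(d − a/2) = 162.6 × (14.3 − 1.4225) = 2093.9 kip·in.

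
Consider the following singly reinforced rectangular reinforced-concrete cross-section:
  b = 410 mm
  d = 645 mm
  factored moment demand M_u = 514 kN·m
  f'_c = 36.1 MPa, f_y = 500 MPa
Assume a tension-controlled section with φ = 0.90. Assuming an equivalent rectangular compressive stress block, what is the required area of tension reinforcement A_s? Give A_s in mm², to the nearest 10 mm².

A_s ≈ 1880 mm²

M_n = M_u/φ = 514/0.90 = 571.111 kN·m.
With M_n = 0.85 f'_c a b (d − a/2), solve the quadratic for a:
a = d − √(d² − 2M_n/(0.85 f'_c b)) = 645 − √(645² − 2 × 571.111×10⁶/(0.85 × 36.1 × 410)) = 74.71 mm.
A_s = 0.85 f'_c a b / f_y = 0.85 × 36.1 × 74.71 × 410 / 500 = 1879.8 mm².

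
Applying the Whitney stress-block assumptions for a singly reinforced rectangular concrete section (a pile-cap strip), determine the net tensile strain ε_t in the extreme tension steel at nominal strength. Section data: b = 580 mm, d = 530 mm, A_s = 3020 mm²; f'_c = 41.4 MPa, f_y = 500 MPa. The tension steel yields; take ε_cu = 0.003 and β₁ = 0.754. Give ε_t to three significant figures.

ε_t ≈ 0.0132

a = A_s f_y/(0.85 f'_c b) = 73.98 mm.
β₁ = 0.754, so c = a/β₁ = 73.98/0.754 = 98.12 mm.
From the linear strain diagram with ε_cu = 0.003: ε_t = 0.003 (d − c)/c = 0.003 × (530 − 98.12)/98.12 = 0.0132.
Since ε_t ≥ 0.005, the section is tension-controlled.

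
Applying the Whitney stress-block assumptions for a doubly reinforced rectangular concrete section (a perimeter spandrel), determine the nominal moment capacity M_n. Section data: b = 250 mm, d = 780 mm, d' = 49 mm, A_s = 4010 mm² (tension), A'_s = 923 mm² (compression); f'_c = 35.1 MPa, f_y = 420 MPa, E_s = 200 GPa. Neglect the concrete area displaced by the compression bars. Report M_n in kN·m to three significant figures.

M_n ≈ 1180 kN·m

Assume both tension and compression steel yield.
Net tension couple steel: A_s − A'_s = 3087 mm².
a = (A_s − A'_s) f_y / (0.85 f'_c b) = 1296540/(0.85 × 35.1 × 250) = 173.83 mm.
c = a/β₁ = 173.83/0.799 = 217.56 mm; ε'_s = 0.003(c − d')/c = 0.0023 ≥ f_y/E_s = 0.0021, so compression steel does yield.
M_n = (A_s − A'_s) f_y (d − a/2) + A'_s f_y (d − d') = [1296540 × (780 − 86.915) + 387660 × (780 − 49)] × 10⁻⁶ = 898.61 + 283.38 = 1181.99 kN·m.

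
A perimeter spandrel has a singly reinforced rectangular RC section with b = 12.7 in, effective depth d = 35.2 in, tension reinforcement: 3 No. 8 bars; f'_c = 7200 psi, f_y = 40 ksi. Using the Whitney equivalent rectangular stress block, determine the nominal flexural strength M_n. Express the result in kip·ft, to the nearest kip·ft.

A_s = 3 × 0.79 = 2.37 in².
T = A_s f_y = 2.37 × 40 = 94.8 kips.
a = T/(0.85 f'_c b) = 94.8/(0.85 × 7.2 × 12.7) = 1.220 in.
M_n = T(d − a/2) = 94.8 × (35.2 − 0.61) = 3279.1 kip·in = 3279.1/12 = 273.26 kip·ft.

M_n ≈ 273 kip·ft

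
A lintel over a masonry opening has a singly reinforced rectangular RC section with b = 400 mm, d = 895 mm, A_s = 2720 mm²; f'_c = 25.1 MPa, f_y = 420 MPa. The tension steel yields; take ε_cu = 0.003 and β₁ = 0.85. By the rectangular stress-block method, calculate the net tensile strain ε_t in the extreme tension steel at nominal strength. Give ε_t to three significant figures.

ε_t ≈ 0.0140

a = A_s f_y/(0.85 f'_c b) = 133.86 mm.
β₁ = 0.85, so c = a/β₁ = 133.86/0.85 = 157.48 mm.
From the linear strain diagram with ε_cu = 0.003: ε_t = 0.003 (d − c)/c = 0.003 × (895 − 157.48)/157.48 = 0.0140.
Since ε_t ≥ 0.005, the section is tension-controlled.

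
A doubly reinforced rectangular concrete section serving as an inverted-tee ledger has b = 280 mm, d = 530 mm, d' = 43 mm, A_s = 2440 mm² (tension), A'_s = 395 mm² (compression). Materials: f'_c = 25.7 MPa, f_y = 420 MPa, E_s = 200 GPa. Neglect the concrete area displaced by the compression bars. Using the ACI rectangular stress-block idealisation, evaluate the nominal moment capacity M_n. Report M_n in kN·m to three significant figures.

M_n ≈ 476 kN·m

Assume both tension and compression steel yield.
Net tension couple steel: A_s − A'_s = 2045 mm².
a = (A_s − A'_s) f_y / (0.85 f'_c b) = 858900/(0.85 × 25.7 × 280) = 140.42 mm.
c = a/β₁ = 140.42/0.85 = 165.20 mm; ε'_s = 0.003(c − d')/c = 0.0022 ≥ f_y/E_s = 0.0021, so compression steel does yield.
M_n = (A_s − A'_s) f_y (d − a/2) + A'_s f_y (d − d') = [858900 × (530 − 70.21) + 165900 × (530 − 43)] × 10⁻⁶ = 394.91 + 80.79 = 475.70 kN·m.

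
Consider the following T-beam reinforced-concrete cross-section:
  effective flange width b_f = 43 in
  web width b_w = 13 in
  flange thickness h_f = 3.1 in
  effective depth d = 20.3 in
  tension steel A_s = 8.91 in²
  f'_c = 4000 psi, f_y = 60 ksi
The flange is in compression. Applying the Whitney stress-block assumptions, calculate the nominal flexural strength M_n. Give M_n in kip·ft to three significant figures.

Tension: T = A_s f_y = 8.91 × 60 = 534.6 kips.
Try a within the flange: a = T/(0.85 f'_c b_f) = 534.6/(0.85 × 4 × 43) = 3.657 in.
a = 3.657 > h_f = 3.1 in: the block extends into the web. Split into flange-overhang and web parts.
C_f = 0.85 f'_c (b_f − b_w) h_f = 0.85 × 4 × (43 − 13) × 3.1 = 316.2 kips.
Remaining web compression depth: a_w = (T − C_f)/(0.85 f'_c b_w) = (534.6 − 316.2)/(0.85 × 4 × 13) = 4.941 in.
M_n = C_f(d − h_f/2) + (T − C_f)(d − a_w/2) = 316.2 × (20.3 − 1.55) + 218.4 × (20.3 − 2.4705) = 5928.8 + 3894.0 = 9822.8 kip·in.
M_n = 9822.8/12 = 818.57 kip·ft.

M_n ≈ 819 kip·ft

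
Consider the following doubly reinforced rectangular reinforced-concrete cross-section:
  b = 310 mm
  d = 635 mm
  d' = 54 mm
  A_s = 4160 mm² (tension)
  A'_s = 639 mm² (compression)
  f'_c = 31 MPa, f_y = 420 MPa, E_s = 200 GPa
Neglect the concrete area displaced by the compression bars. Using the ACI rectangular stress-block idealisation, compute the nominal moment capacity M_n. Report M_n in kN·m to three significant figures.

Assume both tension and compression steel yield.
Net tension couple steel: A_s − A'_s = 3521 mm².
a = (A_s − A'_s) f_y / (0.85 f'_c b) = 1478820/(0.85 × 31 × 310) = 181.04 mm.
c = a/β₁ = 181.04/0.829 = 218.38 mm; ε'_s = 0.003(c − d')/c = 0.0023 ≥ f_y/E_s = 0.0021, so compression steel does yield.
M_n = (A_s − A'_s) f_y (d − a/2) + A'_s f_y (d − d') = [1478820 × (635 − 90.52) + 268380 × (635 − 54)] × 10⁻⁶ = 805.19 + 155.93 = 961.12 kN·m.

M_n ≈ 961 kN·m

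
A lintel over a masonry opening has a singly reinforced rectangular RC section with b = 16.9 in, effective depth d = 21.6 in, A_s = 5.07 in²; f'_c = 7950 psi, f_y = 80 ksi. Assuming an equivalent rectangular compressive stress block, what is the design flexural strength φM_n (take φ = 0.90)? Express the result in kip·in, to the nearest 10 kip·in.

T = A_s f_y = 5.07 × 80 = 405.6 kips.
a = T/(0.85 f'_c b) = 405.6/(0.85 × 7.95 × 16.9) = 3.552 in.
M_n = T(d − a/2) = 405.6 × (21.6 − 1.776) = 8040.6 kip·in.
φM_n = 0.90 × 8040.6 = 7236.5 kip·in.

φM_n ≈ 7240 kip·in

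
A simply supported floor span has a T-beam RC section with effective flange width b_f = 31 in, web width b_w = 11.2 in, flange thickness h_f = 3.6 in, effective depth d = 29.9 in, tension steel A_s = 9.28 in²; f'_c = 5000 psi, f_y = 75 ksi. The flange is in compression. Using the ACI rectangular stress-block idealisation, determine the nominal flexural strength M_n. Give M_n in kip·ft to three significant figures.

M_n ≈ 1550 kip·ft

Tension: T = A_s f_y = 9.28 × 75 = 696 kips.
Try a within the flange: a = T/(0.85 f'_c b_f) = 696/(0.85 × 5 × 31) = 5.283 in.
a = 5.283 > h_f = 3.6 in: the block extends into the web. Split into flange-overhang and web parts.
C_f = 0.85 f'_c (b_f − b_w) h_f = 0.85 × 5 × (31 − 11.2) × 3.6 = 302.9 kips.
Remaining web compression depth: a_w = (T − C_f)/(0.85 f'_c b_w) = (696 − 302.9)/(0.85 × 5 × 11.2) = 8.258 in.
M_n = C_f(d − h_f/2) + (T − C_f)(d − a_w/2) = 302.9 × (29.9 − 1.8) + 393.1 × (29.9 − 4.129) = 8511.5 + 10130.6 = 18642.1 kip·in.
M_n = 18642.1/12 = 1553.51 kip·ft.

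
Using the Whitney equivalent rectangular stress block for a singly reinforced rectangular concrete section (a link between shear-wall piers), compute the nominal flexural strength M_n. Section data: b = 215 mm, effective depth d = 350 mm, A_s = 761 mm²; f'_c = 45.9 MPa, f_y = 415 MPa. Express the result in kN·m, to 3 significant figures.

T = A_s f_y = 761 × 415 = 315815 N = 315.815 kN.
From C = T: a = T/(0.85 f'_c b) = 315815/(0.85 × 45.9 × 215) = 37.65 mm.
M_n = T(d − a/2) = 315.815 kN × (350 − 18.825) mm = 104.59 kN·m.

M_n ≈ 105 kN·m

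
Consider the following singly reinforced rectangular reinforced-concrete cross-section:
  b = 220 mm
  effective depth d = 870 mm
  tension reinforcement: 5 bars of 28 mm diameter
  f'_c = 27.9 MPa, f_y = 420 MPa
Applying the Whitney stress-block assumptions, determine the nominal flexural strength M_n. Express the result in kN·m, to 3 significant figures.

A_s = 5 × 616 = 3080 mm².
T = A_s f_y = 3080 × 420 = 1293600 N = 1293.6 kN.
From C = T: a = T/(0.85 f'_c b) = 1293600/(0.85 × 27.9 × 220) = 247.94 mm.
M_n = T(d − a/2) = 1293.6 kN × (870 − 123.97) mm = 965.06 kN·m.

M_n ≈ 965 kN·m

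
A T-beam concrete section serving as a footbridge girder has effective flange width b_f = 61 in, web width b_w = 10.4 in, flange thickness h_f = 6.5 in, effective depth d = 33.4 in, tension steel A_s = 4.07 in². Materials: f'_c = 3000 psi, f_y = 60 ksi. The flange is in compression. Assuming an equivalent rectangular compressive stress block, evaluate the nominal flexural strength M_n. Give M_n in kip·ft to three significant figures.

Tension: T = A_s f_y = 4.07 × 60 = 244.2 kips.
Try a within the flange: a = T/(0.85 f'_c b_f) = 244.2/(0.85 × 3 × 61) = 1.570 in.
Since a = 1.570 ≤ h_f = 6.5 in, the stress block lies entirely in the flange; analyse as a rectangular beam of width b_f.
M_n = T(d − a/2) = 244.2 × (33.4 − 0.785) = 7964.6 kip·in.
M_n = 7964.6/12 = 663.72 kip·ft.

M_n ≈ 664 kip·ft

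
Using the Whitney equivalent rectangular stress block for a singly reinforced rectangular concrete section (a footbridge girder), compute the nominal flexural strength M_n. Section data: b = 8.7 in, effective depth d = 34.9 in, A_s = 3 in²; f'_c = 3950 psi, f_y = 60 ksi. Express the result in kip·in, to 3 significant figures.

M_n ≈ 5730 kip·in

T = A_s f_y = 3 × 60 = 180 kips.
a = T/(0.85 f'_c b) = 180/(0.85 × 3.95 × 8.7) = 6.162 in.
M_n = T(d − a/2) = 180 × (34.9 − 3.081) = 5727.4 kip·in.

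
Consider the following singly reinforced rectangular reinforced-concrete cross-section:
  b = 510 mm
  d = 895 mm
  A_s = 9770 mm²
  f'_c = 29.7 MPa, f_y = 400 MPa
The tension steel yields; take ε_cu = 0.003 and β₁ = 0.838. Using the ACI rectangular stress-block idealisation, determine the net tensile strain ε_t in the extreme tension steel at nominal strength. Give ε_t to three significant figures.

ε_t ≈ 0.00441

a = A_s f_y/(0.85 f'_c b) = 303.54 mm.
β₁ = 0.838, so c = a/β₁ = 303.54/0.838 = 362.22 mm.
From the linear strain diagram with ε_cu = 0.003: ε_t = 0.003 (d − c)/c = 0.003 × (895 − 362.22)/362.22 = 0.00441.
ε_t is between 0.004 and 0.005 — transition zone.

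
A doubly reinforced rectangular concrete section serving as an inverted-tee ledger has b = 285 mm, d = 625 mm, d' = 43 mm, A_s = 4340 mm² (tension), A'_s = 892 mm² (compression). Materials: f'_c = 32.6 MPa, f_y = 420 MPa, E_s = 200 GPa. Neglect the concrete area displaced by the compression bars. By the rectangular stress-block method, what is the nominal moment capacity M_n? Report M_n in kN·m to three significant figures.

M_n ≈ 990 kN·m

Assume both tension and compression steel yield.
Net tension couple steel: A_s − A'_s = 3448 mm².
a = (A_s − A'_s) f_y / (0.85 f'_c b) = 1448160/(0.85 × 32.6 × 285) = 183.37 mm.
c = a/β₁ = 183.37/0.817 = 224.44 mm; ε'_s = 0.003(c − d')/c = 0.0024 ≥ f_y/E_s = 0.0021, so compression steel does yield.
M_n = (A_s − A'_s) f_y (d − a/2) + A'_s f_y (d − d') = [1448160 × (625 − 91.685) + 374640 × (625 − 43)] × 10⁻⁶ = 772.33 + 218.04 = 990.37 kN·m.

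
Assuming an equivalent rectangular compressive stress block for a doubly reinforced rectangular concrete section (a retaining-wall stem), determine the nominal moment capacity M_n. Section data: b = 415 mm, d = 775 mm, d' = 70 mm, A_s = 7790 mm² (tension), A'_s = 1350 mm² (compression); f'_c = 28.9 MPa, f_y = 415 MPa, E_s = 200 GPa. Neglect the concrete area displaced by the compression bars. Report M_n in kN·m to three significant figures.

M_n ≈ 2120 kN·m

Assume both tension and compression steel yield.
Net tension couple steel: A_s − A'_s = 6440 mm².
a = (A_s − A'_s) f_y / (0.85 f'_c b) = 2672600/(0.85 × 28.9 × 415) = 262.16 mm.
c = a/β₁ = 262.16/0.844 = 310.62 mm; ε'_s = 0.003(c − d')/c = 0.0023 ≥ f_y/E_s = 0.0021, so compression steel does yield.
M_n = (A_s − A'_s) f_y (d − a/2) + A'_s f_y (d − d') = [2672600 × (775 − 131.08) + 560250 × (775 − 70)] × 10⁻⁶ = 1720.94 + 394.98 = 2115.92 kN·m.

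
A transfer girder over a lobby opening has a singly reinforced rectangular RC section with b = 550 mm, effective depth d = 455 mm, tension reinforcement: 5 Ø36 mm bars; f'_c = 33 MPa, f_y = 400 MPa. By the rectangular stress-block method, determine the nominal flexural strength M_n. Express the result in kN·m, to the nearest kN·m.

M_n ≈ 792 kN·m

A_s = 5 × 1018 = 5090 mm².
T = A_s f_y = 5090 × 400 = 2036000 N = 2036 kN.
From C = T: a = T/(0.85 f'_c b) = 2036000/(0.85 × 33 × 550) = 131.97 mm.
M_n = T(d − a/2) = 2036 kN × (455 − 65.985) mm = 792.03 kN·m.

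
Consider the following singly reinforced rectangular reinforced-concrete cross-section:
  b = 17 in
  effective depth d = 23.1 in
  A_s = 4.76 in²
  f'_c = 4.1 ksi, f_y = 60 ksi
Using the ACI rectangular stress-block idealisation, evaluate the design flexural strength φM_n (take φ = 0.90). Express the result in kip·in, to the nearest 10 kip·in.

T = A_s f_y = 4.76 × 60 = 285.6 kips.
a = T/(0.85 f'_c b) = 285.6/(0.85 × 4.1 × 17) = 4.821 in.
M_n = T(d − a/2) = 285.6 × (23.1 − 2.4105) = 5908.9 kip·in.
φM_n = 0.90 × 5908.9 = 5318.0 kip·in.

φM_n ≈ 5320 kip·in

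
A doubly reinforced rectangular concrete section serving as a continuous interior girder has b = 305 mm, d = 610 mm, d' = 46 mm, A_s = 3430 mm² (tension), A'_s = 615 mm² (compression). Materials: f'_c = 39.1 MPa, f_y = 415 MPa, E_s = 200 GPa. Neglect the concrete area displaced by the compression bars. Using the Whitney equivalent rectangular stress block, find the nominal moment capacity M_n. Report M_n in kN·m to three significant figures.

M_n ≈ 789 kN·m

Assume both tension and compression steel yield.
Net tension couple steel: A_s − A'_s = 2815 mm².
a = (A_s − A'_s) f_y / (0.85 f'_c b) = 1168225/(0.85 × 39.1 × 305) = 115.25 mm.
c = a/β₁ = 115.25/0.771 = 149.48 mm; ε'_s = 0.003(c − d')/c = 0.0021 ≥ f_y/E_s = 0.0021, so compression steel does yield.
M_n = (A_s − A'_s) f_y (d − a/2) + A'_s f_y (d − d') = [1168225 × (610 − 57.625) + 255225 × (610 − 46)] × 10⁻⁶ = 645.30 + 143.95 = 789.25 kN·m.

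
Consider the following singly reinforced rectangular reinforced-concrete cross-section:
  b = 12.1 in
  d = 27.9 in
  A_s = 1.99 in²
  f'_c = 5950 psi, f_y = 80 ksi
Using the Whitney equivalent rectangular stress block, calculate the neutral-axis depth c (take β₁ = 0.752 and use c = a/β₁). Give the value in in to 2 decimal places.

c ≈ 3.46 in

T = A_s f_y = 1.99 × 80 = 159.2 kips.
a = T/(0.85 f'_c b) = 159.2/(0.85 × 5.95 × 12.1) = 2.6015 in.
With β₁ = 0.752, c = a/β₁ = 2.6015/0.752 = 3.46 in.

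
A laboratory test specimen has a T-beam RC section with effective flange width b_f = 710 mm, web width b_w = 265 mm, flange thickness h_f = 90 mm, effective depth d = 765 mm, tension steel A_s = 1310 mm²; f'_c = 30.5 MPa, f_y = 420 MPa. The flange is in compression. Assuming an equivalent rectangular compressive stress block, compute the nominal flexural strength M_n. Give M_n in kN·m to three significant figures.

Tension: T = A_s f_y = 1310 × 420 = 550200 N.
Try a within the flange: a = T/(0.85 f'_c b_f) = 550200/(0.85 × 30.5 × 710) = 29.89 mm.
Since a = 29.89 ≤ h_f = 90 mm, the stress block lies entirely in the flange; analyse as a rectangular beam of width b_f.
M_n = T(d − a/2) = 550200 × (765 − 14.945) = 412.68 × 10⁶ N·mm.
M_n = 412.68 kN·m.

M_n ≈ 413 kN·m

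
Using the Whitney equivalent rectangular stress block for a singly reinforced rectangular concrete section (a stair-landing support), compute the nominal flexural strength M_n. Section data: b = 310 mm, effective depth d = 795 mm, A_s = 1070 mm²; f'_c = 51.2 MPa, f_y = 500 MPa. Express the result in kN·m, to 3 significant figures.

M_n ≈ 415 kN·m

T = A_s f_y = 1070 × 500 = 535000 N = 535 kN.
From C = T: a = T/(0.85 f'_c b) = 535000/(0.85 × 51.2 × 310) = 39.66 mm.
M_n = T(d − a/2) = 535 kN × (795 − 19.83) mm = 414.72 kN·m.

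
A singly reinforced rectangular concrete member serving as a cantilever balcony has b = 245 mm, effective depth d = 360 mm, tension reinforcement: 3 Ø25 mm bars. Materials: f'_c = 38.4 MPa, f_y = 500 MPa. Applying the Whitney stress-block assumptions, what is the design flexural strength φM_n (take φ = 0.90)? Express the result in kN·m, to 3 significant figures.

A_s = 3 × 491 = 1473 mm².
T = A_s f_y = 1473 × 500 = 736500 N = 736.5 kN.
From C = T: a = T/(0.85 f'_c b) = 736500/(0.85 × 38.4 × 245) = 92.10 mm.
M_n = T(d − a/2) = 736.5 kN × (360 − 46.05) mm = 231.22 kN·m.
φM_n = 0.90 × 231.22 = 208.10 kN·m.

φM_n ≈ 208 kN·m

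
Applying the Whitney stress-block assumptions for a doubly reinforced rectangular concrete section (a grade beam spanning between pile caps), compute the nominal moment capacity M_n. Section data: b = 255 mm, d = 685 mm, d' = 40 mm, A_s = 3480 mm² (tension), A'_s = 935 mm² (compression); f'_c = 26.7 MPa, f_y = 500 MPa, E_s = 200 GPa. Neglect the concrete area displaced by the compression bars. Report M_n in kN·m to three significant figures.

M_n ≈ 1030 kN·m

Assume both tension and compression steel yield.
Net tension couple steel: A_s − A'_s = 2545 mm².
a = (A_s − A'_s) f_y / (0.85 f'_c b) = 1272500/(0.85 × 26.7 × 255) = 219.88 mm.
c = a/β₁ = 219.88/0.85 = 258.68 mm; ε'_s = 0.003(c − d')/c = 0.0025 ≥ f_y/E_s = 0.0025, so compression steel does yield.
M_n = (A_s − A'_s) f_y (d − a/2) + A'_s f_y (d − d') = [1272500 × (685 − 109.94) + 467500 × (685 − 40)] × 10⁻⁶ = 731.76 + 301.54 = 1033.30 kN·m.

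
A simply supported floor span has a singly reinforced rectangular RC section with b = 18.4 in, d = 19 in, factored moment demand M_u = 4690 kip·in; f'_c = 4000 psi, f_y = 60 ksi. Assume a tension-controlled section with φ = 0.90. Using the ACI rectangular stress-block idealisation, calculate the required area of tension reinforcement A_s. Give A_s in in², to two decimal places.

A_s ≈ 5.27 in²

M_n = M_u/φ = 4690/0.90 = 5211.11 kip·in.
From M_n = 0.85 f'_c a b (d − a/2):
a = d − √(d² − 2M_n/(0.85 f'_c b)) = 19 − √(19² − 2 × 5211.11/(0.85 × 4 × 18.4)) = 5.057 in.
A_s = 0.85 f'_c a b / f_y = 0.85 × 4 × 5.057 × 18.4 / 60 = 5.273 in².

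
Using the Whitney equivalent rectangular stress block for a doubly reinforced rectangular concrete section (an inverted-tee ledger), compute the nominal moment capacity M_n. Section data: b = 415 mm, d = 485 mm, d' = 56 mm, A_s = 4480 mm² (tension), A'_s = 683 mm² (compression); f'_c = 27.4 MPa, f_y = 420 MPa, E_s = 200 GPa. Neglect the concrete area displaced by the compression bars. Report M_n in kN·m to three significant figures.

M_n ≈ 765 kN·m

Assume both tension and compression steel yield.
Net tension couple steel: A_s − A'_s = 3797 mm².
a = (A_s − A'_s) f_y / (0.85 f'_c b) = 1594740/(0.85 × 27.4 × 415) = 165.00 mm.
c = a/β₁ = 165.00/0.85 = 194.12 mm; ε'_s = 0.003(c − d')/c = 0.0021 ≥ f_y/E_s = 0.0021, so compression steel does yield.
M_n = (A_s − A'_s) f_y (d − a/2) + A'_s f_y (d − d') = [1594740 × (485 − 82.5) + 286860 × (485 − 56)] × 10⁻⁶ = 641.88 + 123.06 = 764.94 kN·m.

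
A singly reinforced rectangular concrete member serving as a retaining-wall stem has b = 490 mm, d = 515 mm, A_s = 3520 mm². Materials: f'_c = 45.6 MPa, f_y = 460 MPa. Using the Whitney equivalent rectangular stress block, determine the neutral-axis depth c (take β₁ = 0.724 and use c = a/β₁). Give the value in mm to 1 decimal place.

c ≈ 117.8 mm

T = A_s f_y = 3520 × 460 = 1619200 N = 1619.2 kN.
Setting C = 0.85 f'_c a b equal to T: a = 1619200/(0.85 × 45.6 × 490) = 85.255 mm.
With β₁ = 0.724, c = a/β₁ = 85.255/0.724 = 117.8 mm.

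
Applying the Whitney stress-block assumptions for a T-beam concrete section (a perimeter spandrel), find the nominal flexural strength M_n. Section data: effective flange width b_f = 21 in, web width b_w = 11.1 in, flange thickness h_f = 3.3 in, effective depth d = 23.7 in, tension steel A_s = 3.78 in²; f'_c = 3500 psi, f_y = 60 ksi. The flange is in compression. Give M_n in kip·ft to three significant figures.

Tension: T = A_s f_y = 3.78 × 60 = 226.8 kips.
Try a within the flange: a = T/(0.85 f'_c b_f) = 226.8/(0.85 × 3.5 × 21) = 3.630 in.
a = 3.630 > h_f = 3.3 in: the block extends into the web. Split into flange-overhang and web parts.
C_f = 0.85 f'_c (b_f − b_w) h_f = 0.85 × 3.5 × (21 − 11.1) × 3.3 = 97.2 kips.
Remaining web compression depth: a_w = (T − C_f)/(0.85 f'_c b_w) = (226.8 − 97.2)/(0.85 × 3.5 × 11.1) = 3.925 in.
M_n = C_f(d − h_f/2) + (T − C_f)(d − a_w/2) = 97.2 × (23.7 − 1.65) + 129.6 × (23.7 − 1.9625) = 2143.3 + 2817.2 = 4960.5 kip·in.
M_n = 4960.5/12 = 413.38 kip·ft.

M_n ≈ 413 kip·ft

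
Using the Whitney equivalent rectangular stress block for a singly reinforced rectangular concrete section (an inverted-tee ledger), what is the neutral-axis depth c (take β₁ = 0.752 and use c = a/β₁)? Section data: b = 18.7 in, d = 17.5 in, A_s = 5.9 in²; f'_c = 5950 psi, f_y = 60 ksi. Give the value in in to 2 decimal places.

T = A_s f_y = 5.9 × 60 = 354 kips.
a = T/(0.85 f'_c b) = 354/(0.85 × 5.95 × 18.7) = 3.7431 in.
With β₁ = 0.752, c = a/β₁ = 3.7431/0.752 = 4.98 in.

c ≈ 4.98 in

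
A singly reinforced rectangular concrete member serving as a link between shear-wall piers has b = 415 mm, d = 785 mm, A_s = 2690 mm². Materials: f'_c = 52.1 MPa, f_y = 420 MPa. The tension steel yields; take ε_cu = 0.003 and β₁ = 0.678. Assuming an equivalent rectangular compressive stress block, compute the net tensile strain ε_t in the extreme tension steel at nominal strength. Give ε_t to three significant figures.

ε_t ≈ 0.0230

a = A_s f_y/(0.85 f'_c b) = 61.47 mm.
β₁ = 0.678, so c = a/β₁ = 61.47/0.678 = 90.66 mm.
From the linear strain diagram with ε_cu = 0.003: ε_t = 0.003 (d − c)/c = 0.003 × (785 − 90.66)/90.66 = 0.0230.
Since ε_t ≥ 0.005, the section is tension-controlled.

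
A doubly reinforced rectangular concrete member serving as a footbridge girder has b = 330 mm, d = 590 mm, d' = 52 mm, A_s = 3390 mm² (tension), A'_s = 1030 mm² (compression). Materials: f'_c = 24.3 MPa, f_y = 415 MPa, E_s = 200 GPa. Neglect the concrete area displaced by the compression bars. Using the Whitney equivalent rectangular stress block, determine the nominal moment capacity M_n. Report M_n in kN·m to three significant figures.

M_n ≈ 737 kN·m

Assume both tension and compression steel yield.
Net tension couple steel: A_s − A'_s = 2360 mm².
a = (A_s − A'_s) f_y / (0.85 f'_c b) = 979400/(0.85 × 24.3 × 330) = 143.69 mm.
c = a/β₁ = 143.69/0.85 = 169.05 mm; ε'_s = 0.003(c − d')/c = 0.0021 ≥ f_y/E_s = 0.0021, so compression steel does yield.
M_n = (A_s − A'_s) f_y (d − a/2) + A'_s f_y (d − d') = [979400 × (590 − 71.845) + 427450 × (590 − 52)] × 10⁻⁶ = 507.48 + 229.97 = 737.45 kN·m.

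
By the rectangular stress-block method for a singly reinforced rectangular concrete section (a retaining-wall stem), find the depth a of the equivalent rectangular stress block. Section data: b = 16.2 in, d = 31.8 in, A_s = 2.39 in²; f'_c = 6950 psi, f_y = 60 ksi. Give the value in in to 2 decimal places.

a ≈ 1.50 in

T = A_s f_y = 2.39 × 60 = 143.4 kips.
a = T/(0.85 f'_c b) = 143.4/(0.85 × 6.95 × 16.2) = 1.50 in.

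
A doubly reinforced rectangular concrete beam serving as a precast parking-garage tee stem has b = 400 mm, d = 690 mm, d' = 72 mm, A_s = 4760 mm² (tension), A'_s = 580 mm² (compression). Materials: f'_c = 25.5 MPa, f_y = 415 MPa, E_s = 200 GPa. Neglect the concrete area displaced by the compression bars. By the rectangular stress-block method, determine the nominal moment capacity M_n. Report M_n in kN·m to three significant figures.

M_n ≈ 1170 kN·m

Assume both tension and compression steel yield.
Net tension couple steel: A_s − A'_s = 4180 mm².
a = (A_s − A'_s) f_y / (0.85 f'_c b) = 1734700/(0.85 × 25.5 × 400) = 200.08 mm.
c = a/β₁ = 200.08/0.85 = 235.39 mm; ε'_s = 0.003(c − d')/c = 0.0021 ≥ f_y/E_s = 0.0021, so compression steel does yield.
M_n = (A_s − A'_s) f_y (d − a/2) + A'_s f_y (d − d') = [1734700 × (690 − 100.04) + 240700 × (690 − 72)] × 10⁻⁶ = 1023.40 + 148.75 = 1172.15 kN·m.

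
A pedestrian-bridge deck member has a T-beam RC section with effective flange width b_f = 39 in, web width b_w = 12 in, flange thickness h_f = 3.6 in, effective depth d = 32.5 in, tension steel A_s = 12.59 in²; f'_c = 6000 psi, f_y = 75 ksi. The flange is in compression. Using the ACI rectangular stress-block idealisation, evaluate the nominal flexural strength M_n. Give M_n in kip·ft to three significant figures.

M_n ≈ 2350 kip·ft

Tension: T = A_s f_y = 12.59 × 75 = 944.25 kips.
Try a within the flange: a = T/(0.85 f'_c b_f) = 944.25/(0.85 × 6 × 39) = 4.747 in.
a = 4.747 > h_f = 3.6 in: the block extends into the web. Split into flange-overhang and web parts.
C_f = 0.85 f'_c (b_f − b_w) h_f = 0.85 × 6 × (39 − 12) × 3.6 = 495.7 kips.
Remaining web compression depth: a_w = (T − C_f)/(0.85 f'_c b_w) = (944.25 − 495.7)/(0.85 × 6 × 12) = 7.329 in.
M_n = C_f(d − h_f/2) + (T − C_f)(d − a_w/2) = 495.7 × (32.5 − 1.8) + 448.55 × (32.5 − 3.6645) = 15218.0 + 12934.2 = 28152.2 kip·in.
M_n = 28152.2/12 = 2346.02 kip·ft.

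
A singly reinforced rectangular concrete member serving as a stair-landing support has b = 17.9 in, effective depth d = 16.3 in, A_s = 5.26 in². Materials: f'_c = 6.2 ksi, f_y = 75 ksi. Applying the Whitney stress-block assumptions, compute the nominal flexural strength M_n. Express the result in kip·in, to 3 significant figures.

M_n ≈ 5610 kip·in

T = A_s f_y = 5.26 × 75 = 394.5 kips.
a = T/(0.85 f'_c b) = 394.5/(0.85 × 6.2 × 17.9) = 4.182 in.
M_n = T(d − a/2) = 394.5 × (16.3 − 2.091) = 5605.5 kip·in.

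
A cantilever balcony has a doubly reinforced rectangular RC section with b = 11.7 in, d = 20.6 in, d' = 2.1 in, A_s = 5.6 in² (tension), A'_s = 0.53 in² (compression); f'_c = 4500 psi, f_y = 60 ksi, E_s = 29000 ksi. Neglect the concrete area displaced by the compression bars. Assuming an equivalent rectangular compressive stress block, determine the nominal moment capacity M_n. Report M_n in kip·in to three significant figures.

Assume both steels yield.
a = (A_s − A'_s) f_y/(0.85 f'_c b) = (5.6 − 0.53) × 60/(0.85 × 4.5 × 11.7) = 6.797 in.
c = a/β₁ = 6.797/0.825 = 8.239 in; ε'_s = 0.003(c − d')/c = 0.0022 ≥ ε_y = 0.0021, so the compression steel yields.
M_n = (A_s − A'_s) f_y (d − a/2) + A'_s f_y (d − d') = 304.2 × (20.6 − 3.3985) + 31.8 × (20.6 − 2.1) = 5232.7 + 588.3 = 5821.0 kip·in.

M_n ≈ 5820 kip·in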